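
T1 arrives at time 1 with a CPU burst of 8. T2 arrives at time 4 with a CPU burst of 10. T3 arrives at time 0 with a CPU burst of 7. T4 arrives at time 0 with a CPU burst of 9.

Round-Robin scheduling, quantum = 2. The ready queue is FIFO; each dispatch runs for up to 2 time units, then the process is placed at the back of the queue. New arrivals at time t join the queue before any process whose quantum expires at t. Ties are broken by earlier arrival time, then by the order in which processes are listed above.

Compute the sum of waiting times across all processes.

Schedule: | T3 0-2 | T4 2-4 | T1 4-6 | T3 6-8 | T2 8-10 | T4 10-12 | T1 12-14 | T3 14-16 | T2 16-18 | T4 18-20 | T1 20-22 | T3 22-23 | T2 23-25 | T4 25-27 | T1 27-29 | T2 29-31 | T4 31-32 | T2 32-34 |
Completion: T1=29  T2=34  T3=23  T4=32
Waiting = turnaround − burst: T1=20, T2=20, T3=16, T4=23
Total waiting = 20 + 20 + 16 + 23 = 79

79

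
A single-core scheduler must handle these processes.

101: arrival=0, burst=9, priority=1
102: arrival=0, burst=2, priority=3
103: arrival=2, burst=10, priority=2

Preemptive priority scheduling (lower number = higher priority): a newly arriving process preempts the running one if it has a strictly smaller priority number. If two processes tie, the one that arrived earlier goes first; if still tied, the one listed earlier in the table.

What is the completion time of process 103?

19

Schedule: | 101 0-9 | 103 9-19 | 102 19-21 |
Completion: 101=9  102=21  103=19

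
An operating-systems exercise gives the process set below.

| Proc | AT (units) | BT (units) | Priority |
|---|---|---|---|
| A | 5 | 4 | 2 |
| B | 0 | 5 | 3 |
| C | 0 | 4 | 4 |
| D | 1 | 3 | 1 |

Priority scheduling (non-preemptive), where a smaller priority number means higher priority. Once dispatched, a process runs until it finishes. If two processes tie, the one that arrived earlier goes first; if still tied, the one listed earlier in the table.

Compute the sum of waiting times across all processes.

19

Schedule: | B 0-5 | D 5-8 | A 8-12 | C 12-16 |
Completion: A=12  B=5  C=16  D=8
Turnaround (C−A): A=7  B=5  C=16  D=7
Waiting = turnaround − burst: A=3, B=0, C=12, D=4
Total waiting = 3 + 0 + 12 + 4 = 19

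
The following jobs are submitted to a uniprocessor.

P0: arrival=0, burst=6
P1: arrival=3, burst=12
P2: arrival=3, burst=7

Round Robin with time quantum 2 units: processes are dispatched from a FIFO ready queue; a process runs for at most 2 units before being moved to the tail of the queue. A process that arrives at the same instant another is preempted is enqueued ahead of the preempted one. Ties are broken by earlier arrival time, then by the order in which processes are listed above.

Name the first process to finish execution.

Schedule: | P0 0-4 | P1 4-6 | P2 6-8 | P0 8-10 | P1 10-12 | P2 12-14 | P1 14-16 | P2 16-18 | P1 18-20 | P2 20-21 | P1 21-25 |
Completion: P0=10  P1=25  P2=21
Turnaround (C−A): P0=10  P1=22  P2=18
Finish order: P0 → P2 → P1

P0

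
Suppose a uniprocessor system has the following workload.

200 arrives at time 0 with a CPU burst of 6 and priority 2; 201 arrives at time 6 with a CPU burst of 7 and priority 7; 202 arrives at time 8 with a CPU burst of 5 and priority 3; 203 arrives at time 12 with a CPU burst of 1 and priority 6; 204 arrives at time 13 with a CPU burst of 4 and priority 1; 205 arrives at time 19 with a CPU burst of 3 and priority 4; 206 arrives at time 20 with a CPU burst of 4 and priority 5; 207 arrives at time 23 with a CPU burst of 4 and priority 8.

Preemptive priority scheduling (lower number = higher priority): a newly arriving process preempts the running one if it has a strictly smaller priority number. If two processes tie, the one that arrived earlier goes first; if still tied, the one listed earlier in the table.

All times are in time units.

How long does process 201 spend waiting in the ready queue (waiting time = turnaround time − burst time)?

Schedule: | 200 0-6 | 201 6-8 | 202 8-13 | 204 13-17 | 203 17-18 | 201 18-19 | 205 19-22 | 206 22-26 | 201 26-30 | 207 30-34 |
Completion: 200=6  201=30  202=13  203=18  204=17  205=22  206=26  207=34
Waiting(201) = turnaround − burst = 24 − 7 = 17

17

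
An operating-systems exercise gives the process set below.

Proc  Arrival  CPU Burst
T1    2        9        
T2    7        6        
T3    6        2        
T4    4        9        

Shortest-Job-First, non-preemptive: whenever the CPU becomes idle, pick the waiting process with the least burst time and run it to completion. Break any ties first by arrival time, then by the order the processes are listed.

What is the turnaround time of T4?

24

Schedule: | idle 0-2 | T1 2-11 | T3 11-13 | T2 13-19 | T4 19-28 |
Completion: T1=11  T2=19  T3=13  T4=28
Turnaround(T4) = completion − arrival = 28 − 4 = 24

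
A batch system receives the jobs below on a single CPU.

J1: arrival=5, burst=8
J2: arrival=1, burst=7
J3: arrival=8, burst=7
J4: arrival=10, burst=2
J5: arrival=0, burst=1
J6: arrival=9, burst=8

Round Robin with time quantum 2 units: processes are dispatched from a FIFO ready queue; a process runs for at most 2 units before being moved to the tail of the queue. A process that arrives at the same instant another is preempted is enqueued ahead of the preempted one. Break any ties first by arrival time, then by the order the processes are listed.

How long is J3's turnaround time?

23

Timeline: | J5 0-1 | J2 1-5 | J1 5-7 | J2 7-9 | J1 9-11 | J3 11-13 | J6 13-15 | J2 15-16 | J4 16-18 | J1 18-20 | J3 20-22 | J6 22-24 | J1 24-26 | J3 26-28 | J6 28-30 | J3 30-31 | J6 31-33 |
Completion: J1=26  J2=16  J3=31  J4=18  J5=1  J6=33
Turnaround (C−A): J1=21  J2=15  J3=23  J4=8  J5=1  J6=24
Turnaround(J3) = completion − arrival = 31 − 8 = 23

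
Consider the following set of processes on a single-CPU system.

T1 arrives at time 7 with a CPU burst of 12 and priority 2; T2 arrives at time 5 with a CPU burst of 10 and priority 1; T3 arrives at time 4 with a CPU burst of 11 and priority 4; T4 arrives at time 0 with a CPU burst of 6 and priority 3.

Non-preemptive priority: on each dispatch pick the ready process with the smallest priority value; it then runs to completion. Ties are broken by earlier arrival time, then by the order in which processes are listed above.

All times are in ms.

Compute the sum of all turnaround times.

Timeline: | T4 0-6 | T2 6-16 | T1 16-28 | T3 28-39 |
Completion: T1=28  T2=16  T3=39  T4=6
Turnaround (C−A): T1=21  T2=11  T3=35  T4=6
Turnaround = completion − arrival: T1=21, T2=11, T3=35, T4=6
Total turnaround = 21 + 11 + 35 + 6 = 73

73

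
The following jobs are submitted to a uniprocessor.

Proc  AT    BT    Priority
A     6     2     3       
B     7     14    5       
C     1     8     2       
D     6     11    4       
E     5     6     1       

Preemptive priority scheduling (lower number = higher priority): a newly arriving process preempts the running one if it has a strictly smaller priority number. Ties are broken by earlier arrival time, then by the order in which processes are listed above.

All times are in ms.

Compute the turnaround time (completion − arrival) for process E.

Timeline: | idle 0-1 | C 1-5 | E 5-11 | C 11-15 | A 15-17 | D 17-28 | B 28-42 |
Completion: A=17  B=42  C=15  D=28  E=11
Turnaround (C−A): A=11  B=35  C=14  D=22  E=6
Turnaround(E) = completion − arrival = 11 − 5 = 6

6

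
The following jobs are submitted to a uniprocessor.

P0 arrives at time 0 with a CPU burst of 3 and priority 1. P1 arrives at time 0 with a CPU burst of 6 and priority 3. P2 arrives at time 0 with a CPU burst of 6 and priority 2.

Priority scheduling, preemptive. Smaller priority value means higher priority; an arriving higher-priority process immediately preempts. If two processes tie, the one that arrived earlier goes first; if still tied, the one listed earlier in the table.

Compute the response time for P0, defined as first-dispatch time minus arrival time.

Timeline: | P0 0-3 | P2 3-9 | P1 9-15 |
Completion: P0=3  P1=15  P2=9
Turnaround (C−A): P0=3  P1=15  P2=9
Response(P0) = first start − arrival = 0 − 0 = 0

0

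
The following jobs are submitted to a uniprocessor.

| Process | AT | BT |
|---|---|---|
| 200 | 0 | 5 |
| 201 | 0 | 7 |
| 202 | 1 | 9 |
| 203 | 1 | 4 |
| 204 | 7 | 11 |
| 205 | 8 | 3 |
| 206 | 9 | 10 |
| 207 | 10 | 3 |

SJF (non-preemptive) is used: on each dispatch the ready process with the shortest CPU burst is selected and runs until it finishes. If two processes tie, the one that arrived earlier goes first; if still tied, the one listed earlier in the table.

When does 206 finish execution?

Timeline: | 200 0-5 | 203 5-9 | 205 9-12 | 207 12-15 | 201 15-22 | 202 22-31 | 206 31-41 | 204 41-52 |
Completion: 200=5  201=22  202=31  203=9  204=52  205=12  206=41  207=15
Turnaround (C−A): 200=5  201=22  202=30  203=8  204=45  205=4  206=32  207=5

41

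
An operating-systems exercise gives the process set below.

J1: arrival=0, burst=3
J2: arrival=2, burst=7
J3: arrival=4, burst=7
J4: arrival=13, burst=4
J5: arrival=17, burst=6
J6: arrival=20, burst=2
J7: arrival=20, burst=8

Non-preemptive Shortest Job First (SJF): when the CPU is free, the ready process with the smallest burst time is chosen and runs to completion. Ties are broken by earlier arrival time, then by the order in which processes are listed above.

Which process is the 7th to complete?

Timeline: | J1 0-3 | J2 3-10 | J3 10-17 | J4 17-21 | J6 21-23 | J5 23-29 | J7 29-37 |
Completion: J1=3  J2=10  J3=17  J4=21  J5=29  J6=23  J7=37
Finish order: J1 → J2 → J3 → J4 → J6 → J5 → J7

J7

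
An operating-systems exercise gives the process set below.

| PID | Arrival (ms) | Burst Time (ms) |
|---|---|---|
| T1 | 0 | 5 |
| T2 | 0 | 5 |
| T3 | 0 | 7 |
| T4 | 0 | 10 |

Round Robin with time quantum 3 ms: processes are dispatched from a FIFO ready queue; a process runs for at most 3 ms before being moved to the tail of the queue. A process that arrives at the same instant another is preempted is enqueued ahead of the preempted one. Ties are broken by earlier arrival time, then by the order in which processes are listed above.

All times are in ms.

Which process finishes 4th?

Timeline: | T1 0-3 | T2 3-6 | T3 6-9 | T4 9-12 | T1 12-14 | T2 14-16 | T3 16-19 | T4 19-22 | T3 22-23 | T4 23-27 |
Completion: T1=14  T2=16  T3=23  T4=27
Finish order: T1 → T2 → T3 → T4

T4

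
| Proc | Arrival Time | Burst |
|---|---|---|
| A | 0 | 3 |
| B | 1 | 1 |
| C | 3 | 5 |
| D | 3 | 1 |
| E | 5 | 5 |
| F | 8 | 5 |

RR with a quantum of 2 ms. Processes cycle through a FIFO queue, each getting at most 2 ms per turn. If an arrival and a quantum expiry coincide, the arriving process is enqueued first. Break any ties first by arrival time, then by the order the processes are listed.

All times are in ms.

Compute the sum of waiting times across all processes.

Timeline: | A 0-2 | B 2-3 | A 3-4 | C 4-6 | D 6-7 | E 7-9 | C 9-11 | F 11-13 | E 13-15 | C 15-16 | F 16-18 | E 18-19 | F 19-20 |
Completion: A=4  B=3  C=16  D=7  E=19  F=20
Turnaround (C−A): A=4  B=2  C=13  D=4  E=14  F=12
Waiting = turnaround − burst: A=1, B=1, C=8, D=3, E=9, F=7
Total waiting = 1 + 1 + 8 + 3 + 9 + 7 = 29

29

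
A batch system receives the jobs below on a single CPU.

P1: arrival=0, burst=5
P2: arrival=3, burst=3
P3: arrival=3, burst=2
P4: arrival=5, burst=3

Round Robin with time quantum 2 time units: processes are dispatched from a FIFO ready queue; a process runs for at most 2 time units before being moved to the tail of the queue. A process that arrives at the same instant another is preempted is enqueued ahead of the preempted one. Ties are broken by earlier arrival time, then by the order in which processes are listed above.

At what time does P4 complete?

Gantt: | P1 0-4 | P2 4-6 | P3 6-8 | P1 8-9 | P4 9-11 | P2 11-12 | P4 12-13 |
Completion: P1=9  P2=12  P3=8  P4=13
Turnaround (C−A): P1=9  P2=9  P3=5  P4=8

13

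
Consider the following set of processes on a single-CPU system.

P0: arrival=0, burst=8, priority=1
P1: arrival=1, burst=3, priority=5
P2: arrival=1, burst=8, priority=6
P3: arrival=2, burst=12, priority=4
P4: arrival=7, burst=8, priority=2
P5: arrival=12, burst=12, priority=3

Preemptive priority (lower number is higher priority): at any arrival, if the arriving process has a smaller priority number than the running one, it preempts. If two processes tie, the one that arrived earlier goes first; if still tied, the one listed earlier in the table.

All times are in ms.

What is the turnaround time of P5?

Gantt: | P0 0-8 | P4 8-16 | P5 16-28 | P3 28-40 | P1 40-43 | P2 43-51 |
Completion: P0=8  P1=43  P2=51  P3=40  P4=16  P5=28
Turnaround (C−A): P0=8  P1=42  P2=50  P3=38  P4=9  P5=16
Turnaround(P5) = completion − arrival = 28 − 12 = 16

16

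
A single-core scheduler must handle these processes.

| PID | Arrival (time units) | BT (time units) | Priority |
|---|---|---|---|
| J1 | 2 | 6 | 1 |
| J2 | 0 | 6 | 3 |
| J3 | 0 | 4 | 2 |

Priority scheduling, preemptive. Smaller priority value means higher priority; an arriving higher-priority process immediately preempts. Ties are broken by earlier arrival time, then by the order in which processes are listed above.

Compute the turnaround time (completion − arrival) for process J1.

Timeline: | J3 0-2 | J1 2-8 | J3 8-10 | J2 10-16 |
Completion: J1=8  J2=16  J3=10
Turnaround(J1) = completion − arrival = 8 − 2 = 6

6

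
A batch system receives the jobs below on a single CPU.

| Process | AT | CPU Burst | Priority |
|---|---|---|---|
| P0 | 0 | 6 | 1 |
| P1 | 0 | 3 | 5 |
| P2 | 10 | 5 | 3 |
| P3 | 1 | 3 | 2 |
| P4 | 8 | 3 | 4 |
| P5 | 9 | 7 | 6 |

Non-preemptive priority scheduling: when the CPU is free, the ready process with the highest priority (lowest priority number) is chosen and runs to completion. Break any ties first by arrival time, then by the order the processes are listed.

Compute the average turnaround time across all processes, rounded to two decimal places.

Gantt: | P0 0-6 | P3 6-9 | P4 9-12 | P2 12-17 | P1 17-20 | P5 20-27 |
Completion: P0=6  P1=20  P2=17  P3=9  P4=12  P5=27
Turnaround times: P0=6, P1=20, P2=7, P3=8, P4=4, P5=18
Average turnaround = (6+20+7+8+4+18) / 6 = 63/6 = 10.50

10.50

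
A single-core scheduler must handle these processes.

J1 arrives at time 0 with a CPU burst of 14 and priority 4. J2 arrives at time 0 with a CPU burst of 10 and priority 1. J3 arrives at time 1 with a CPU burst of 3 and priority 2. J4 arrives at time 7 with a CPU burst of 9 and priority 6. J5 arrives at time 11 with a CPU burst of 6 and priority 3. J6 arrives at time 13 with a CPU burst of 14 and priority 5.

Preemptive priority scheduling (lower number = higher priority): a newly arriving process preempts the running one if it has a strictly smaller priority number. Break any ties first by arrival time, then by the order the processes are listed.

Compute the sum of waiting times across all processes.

Schedule: | J2 0-10 | J3 10-13 | J5 13-19 | J1 19-33 | J6 33-47 | J4 47-56 |
Completion: J1=33  J2=10  J3=13  J4=56  J5=19  J6=47
Turnaround (C−A): J1=33  J2=10  J3=12  J4=49  J5=8  J6=34
Waiting = turnaround − burst: J1=19, J2=0, J3=9, J4=40, J5=2, J6=20
Total waiting = 19 + 0 + 9 + 40 + 2 + 20 = 90

90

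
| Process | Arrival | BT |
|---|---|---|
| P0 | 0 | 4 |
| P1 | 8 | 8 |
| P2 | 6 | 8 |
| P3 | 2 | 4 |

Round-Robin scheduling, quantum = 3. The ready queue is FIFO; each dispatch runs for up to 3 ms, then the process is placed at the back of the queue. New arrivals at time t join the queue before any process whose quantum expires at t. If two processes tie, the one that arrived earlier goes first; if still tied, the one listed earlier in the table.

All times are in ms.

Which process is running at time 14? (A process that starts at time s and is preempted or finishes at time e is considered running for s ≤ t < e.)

P2

Schedule: | P0 0-3 | P3 3-6 | P0 6-7 | P2 7-10 | P3 10-11 | P1 11-14 | P2 14-17 | P1 17-20 | P2 20-22 | P1 22-24 |
Completion: P0=7  P1=24  P2=22  P3=11
Turnaround (C−A): P0=7  P1=16  P2=16  P3=9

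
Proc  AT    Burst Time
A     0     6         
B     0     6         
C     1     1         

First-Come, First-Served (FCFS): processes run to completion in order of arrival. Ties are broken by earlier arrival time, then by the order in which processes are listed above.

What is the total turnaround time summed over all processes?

30

Gantt: | A 0-6 | B 6-12 | C 12-13 |
Completion: A=6  B=12  C=13
Turnaround = completion − arrival: A=6, B=12, C=12
Total turnaround = 6 + 12 + 12 = 30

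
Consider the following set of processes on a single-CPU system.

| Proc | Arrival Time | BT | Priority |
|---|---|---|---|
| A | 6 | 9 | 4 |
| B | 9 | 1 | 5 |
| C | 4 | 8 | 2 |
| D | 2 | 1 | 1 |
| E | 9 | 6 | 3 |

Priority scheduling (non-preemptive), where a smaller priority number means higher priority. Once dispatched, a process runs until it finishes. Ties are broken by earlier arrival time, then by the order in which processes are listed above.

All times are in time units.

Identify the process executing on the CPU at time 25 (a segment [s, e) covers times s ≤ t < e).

A

Timeline: | idle 0-2 | D 2-3 | idle 3-4 | C 4-12 | E 12-18 | A 18-27 | B 27-28 |
Completion: A=27  B=28  C=12  D=3  E=18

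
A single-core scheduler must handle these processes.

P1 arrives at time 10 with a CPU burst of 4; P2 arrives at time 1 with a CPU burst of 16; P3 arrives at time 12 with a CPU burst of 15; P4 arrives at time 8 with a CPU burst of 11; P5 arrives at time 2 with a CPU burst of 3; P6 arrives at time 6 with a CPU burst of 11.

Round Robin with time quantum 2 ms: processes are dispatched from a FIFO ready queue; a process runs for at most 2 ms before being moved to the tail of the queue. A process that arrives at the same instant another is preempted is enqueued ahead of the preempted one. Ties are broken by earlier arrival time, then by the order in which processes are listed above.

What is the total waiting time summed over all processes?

158

Timeline: | idle 0-1 | P2 1-3 | P5 3-5 | P2 5-7 | P5 7-8 | P6 8-10 | P2 10-12 | P4 12-14 | P1 14-16 | P6 16-18 | P3 18-20 | P2 20-22 | P4 22-24 | P1 24-26 | P6 26-28 | P3 28-30 | P2 30-32 | P4 32-34 | P6 34-36 | P3 36-38 | P2 38-40 | P4 40-42 | P6 42-44 | P3 44-46 | P2 46-48 | P4 48-50 | P6 50-51 | P3 51-53 | P2 53-55 | P4 55-56 | P3 56-61 |
Completion: P1=26  P2=55  P3=61  P4=56  P5=8  P6=51
Turnaround (C−A): P1=16  P2=54  P3=49  P4=48  P5=6  P6=45
Waiting = turnaround − burst: P1=12, P2=38, P3=34, P4=37, P5=3, P6=34
Total waiting = 12 + 38 + 34 + 37 + 3 + 34 = 158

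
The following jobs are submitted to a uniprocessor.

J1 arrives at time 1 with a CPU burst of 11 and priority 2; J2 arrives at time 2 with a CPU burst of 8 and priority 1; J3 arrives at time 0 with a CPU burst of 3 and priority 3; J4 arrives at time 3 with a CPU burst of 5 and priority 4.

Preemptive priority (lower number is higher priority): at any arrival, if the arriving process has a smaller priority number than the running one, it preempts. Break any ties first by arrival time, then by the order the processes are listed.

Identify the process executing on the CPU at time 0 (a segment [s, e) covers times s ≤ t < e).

Timeline: | J3 0-1 | J1 1-2 | J2 2-10 | J1 10-20 | J3 20-22 | J4 22-27 |
Completion: J1=20  J2=10  J3=22  J4=27

J3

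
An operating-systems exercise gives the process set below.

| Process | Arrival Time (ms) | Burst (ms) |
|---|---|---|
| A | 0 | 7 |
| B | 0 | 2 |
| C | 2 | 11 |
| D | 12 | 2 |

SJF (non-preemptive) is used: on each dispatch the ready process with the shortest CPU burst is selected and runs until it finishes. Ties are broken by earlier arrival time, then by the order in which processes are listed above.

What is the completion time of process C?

20

Schedule: | B 0-2 | A 2-9 | C 9-20 | D 20-22 |
Completion: A=9  B=2  C=20  D=22
Turnaround (C−A): A=9  B=2  C=18  D=10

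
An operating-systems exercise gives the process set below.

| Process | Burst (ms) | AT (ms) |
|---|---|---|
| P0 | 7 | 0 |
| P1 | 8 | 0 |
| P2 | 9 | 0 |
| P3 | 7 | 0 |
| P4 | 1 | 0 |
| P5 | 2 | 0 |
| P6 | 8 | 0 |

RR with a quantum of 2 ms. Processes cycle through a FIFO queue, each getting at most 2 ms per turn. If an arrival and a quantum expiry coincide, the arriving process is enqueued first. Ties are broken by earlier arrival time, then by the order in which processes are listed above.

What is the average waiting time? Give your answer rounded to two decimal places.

24.29

Gantt: | P0 0-2 | P1 2-4 | P2 4-6 | P3 6-8 | P4 8-9 | P5 9-11 | P6 11-13 | P0 13-15 | P1 15-17 | P2 17-19 | P3 19-21 | P6 21-23 | P0 23-25 | P1 25-27 | P2 27-29 | P3 29-31 | P6 31-33 | P0 33-34 | P1 34-36 | P2 36-38 | P3 38-39 | P6 39-41 | P2 41-42 |
Completion: P0=34  P1=36  P2=42  P3=39  P4=9  P5=11  P6=41
Waiting times: P0=27, P1=28, P2=33, P3=32, P4=8, P5=9, P6=33
Average waiting = (27+28+33+32+8+9+33) / 7 = 170/7 = 24.29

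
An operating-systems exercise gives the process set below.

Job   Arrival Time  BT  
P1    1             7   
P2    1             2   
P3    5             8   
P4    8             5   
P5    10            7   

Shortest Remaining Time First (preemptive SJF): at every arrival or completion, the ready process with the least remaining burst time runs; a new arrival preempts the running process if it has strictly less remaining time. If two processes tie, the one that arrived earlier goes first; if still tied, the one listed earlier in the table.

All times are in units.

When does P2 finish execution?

3

Timeline: | idle 0-1 | P2 1-3 | P1 3-10 | P4 10-15 | P5 15-22 | P3 22-30 |
Completion: P1=10  P2=3  P3=30  P4=15  P5=22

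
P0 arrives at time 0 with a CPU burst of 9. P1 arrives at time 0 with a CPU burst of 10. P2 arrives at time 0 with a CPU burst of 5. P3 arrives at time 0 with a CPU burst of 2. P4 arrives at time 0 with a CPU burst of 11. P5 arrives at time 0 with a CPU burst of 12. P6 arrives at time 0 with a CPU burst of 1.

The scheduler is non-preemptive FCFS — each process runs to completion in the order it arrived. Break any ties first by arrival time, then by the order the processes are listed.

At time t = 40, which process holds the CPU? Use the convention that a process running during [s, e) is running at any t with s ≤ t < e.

Schedule: | P0 0-9 | P1 9-19 | P2 19-24 | P3 24-26 | P4 26-37 | P5 37-49 | P6 49-50 |
Completion: P0=9  P1=19  P2=24  P3=26  P4=37  P5=49  P6=50
Turnaround (C−A): P0=9  P1=19  P2=24  P3=26  P4=37  P5=49  P6=50

P5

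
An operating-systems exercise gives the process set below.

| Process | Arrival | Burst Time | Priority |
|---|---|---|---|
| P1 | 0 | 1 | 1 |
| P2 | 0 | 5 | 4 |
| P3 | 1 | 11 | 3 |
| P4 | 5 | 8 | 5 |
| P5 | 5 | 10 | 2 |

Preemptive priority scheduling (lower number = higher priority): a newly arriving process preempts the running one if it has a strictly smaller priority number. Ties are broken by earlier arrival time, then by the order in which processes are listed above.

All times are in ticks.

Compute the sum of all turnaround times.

89

Timeline: | P1 0-1 | P3 1-5 | P5 5-15 | P3 15-22 | P2 22-27 | P4 27-35 |
Completion: P1=1  P2=27  P3=22  P4=35  P5=15
Turnaround (C−A): P1=1  P2=27  P3=21  P4=30  P5=10
Turnaround = completion − arrival: P1=1, P2=27, P3=21, P4=30, P5=10
Total turnaround = 1 + 27 + 21 + 30 + 10 = 89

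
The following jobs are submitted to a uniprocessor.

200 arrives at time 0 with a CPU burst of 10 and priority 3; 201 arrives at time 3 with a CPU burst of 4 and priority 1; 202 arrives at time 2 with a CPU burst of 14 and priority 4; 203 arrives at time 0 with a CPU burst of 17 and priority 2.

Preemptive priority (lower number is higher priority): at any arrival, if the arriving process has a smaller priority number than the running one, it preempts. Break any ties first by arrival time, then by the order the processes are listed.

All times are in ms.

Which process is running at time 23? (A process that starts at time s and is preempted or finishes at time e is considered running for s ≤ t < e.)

Schedule: | 203 0-3 | 201 3-7 | 203 7-21 | 200 21-31 | 202 31-45 |
Completion: 200=31  201=7  202=45  203=21
Turnaround (C−A): 200=31  201=4  202=43  203=21

200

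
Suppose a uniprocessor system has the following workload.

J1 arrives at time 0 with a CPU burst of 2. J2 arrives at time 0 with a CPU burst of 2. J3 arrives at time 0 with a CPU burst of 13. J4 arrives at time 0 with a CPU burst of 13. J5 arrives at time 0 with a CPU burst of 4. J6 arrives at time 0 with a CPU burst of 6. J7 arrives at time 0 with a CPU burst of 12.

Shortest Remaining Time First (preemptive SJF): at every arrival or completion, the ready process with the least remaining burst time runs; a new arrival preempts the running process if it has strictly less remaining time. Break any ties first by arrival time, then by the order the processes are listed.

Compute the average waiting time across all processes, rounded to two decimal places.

Schedule: | J1 0-2 | J2 2-4 | J5 4-8 | J6 8-14 | J7 14-26 | J3 26-39 | J4 39-52 |
Completion: J1=2  J2=4  J3=39  J4=52  J5=8  J6=14  J7=26
Turnaround (C−A): J1=2  J2=4  J3=39  J4=52  J5=8  J6=14  J7=26
Waiting times: J1=0, J2=2, J3=26, J4=39, J5=4, J6=8, J7=14
Average waiting = (0+2+26+39+4+8+14) / 7 = 93/7 = 13.29

13.29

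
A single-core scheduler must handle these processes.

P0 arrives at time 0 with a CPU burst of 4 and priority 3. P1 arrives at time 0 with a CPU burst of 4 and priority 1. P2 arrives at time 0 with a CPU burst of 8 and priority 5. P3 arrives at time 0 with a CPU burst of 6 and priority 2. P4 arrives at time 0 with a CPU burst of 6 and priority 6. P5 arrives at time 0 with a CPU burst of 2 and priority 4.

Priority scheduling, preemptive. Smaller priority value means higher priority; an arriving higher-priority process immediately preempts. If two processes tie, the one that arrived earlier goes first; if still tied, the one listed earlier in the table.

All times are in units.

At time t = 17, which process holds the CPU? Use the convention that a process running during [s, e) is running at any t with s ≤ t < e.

Schedule: | P1 0-4 | P3 4-10 | P0 10-14 | P5 14-16 | P2 16-24 | P4 24-30 |
Completion: P0=14  P1=4  P2=24  P3=10  P4=30  P5=16
Turnaround (C−A): P0=14  P1=4  P2=24  P3=10  P4=30  P5=16

P2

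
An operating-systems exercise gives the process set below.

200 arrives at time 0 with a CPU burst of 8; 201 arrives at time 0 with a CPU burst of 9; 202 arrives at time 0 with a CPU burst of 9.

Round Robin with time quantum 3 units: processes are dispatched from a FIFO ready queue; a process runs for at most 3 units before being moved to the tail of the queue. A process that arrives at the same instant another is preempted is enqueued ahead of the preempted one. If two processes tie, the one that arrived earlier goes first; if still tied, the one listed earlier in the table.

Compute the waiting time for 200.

12

Timeline: | 200 0-3 | 201 3-6 | 202 6-9 | 200 9-12 | 201 12-15 | 202 15-18 | 200 18-20 | 201 20-23 | 202 23-26 |
Completion: 200=20  201=23  202=26
Turnaround (C−A): 200=20  201=23  202=26
Waiting(200) = turnaround − burst = 20 − 8 = 12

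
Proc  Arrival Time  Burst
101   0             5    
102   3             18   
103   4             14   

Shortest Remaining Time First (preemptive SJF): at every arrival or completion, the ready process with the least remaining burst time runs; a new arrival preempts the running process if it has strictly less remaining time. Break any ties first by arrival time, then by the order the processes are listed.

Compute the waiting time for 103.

1

Schedule: | 101 0-5 | 103 5-19 | 102 19-37 |
Completion: 101=5  102=37  103=19
Turnaround (C−A): 101=5  102=34  103=15
Waiting(103) = turnaround − burst = 15 − 14 = 1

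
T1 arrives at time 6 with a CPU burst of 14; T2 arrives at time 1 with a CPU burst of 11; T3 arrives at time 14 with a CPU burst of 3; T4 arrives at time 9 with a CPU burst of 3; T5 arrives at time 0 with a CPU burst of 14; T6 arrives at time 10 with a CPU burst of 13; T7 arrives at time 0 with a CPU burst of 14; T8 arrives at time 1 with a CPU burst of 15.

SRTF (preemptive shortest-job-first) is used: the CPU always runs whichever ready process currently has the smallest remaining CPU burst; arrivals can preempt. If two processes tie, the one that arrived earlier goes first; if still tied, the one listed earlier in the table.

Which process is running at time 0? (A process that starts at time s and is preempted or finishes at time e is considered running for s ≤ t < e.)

T5

Timeline: | T5 0-1 | T2 1-12 | T4 12-15 | T3 15-18 | T5 18-31 | T6 31-44 | T7 44-58 | T1 58-72 | T8 72-87 |
Completion: T1=72  T2=12  T3=18  T4=15  T5=31  T6=44  T7=58  T8=87
Turnaround (C−A): T1=66  T2=11  T3=4  T4=6  T5=31  T6=34  T7=58  T8=86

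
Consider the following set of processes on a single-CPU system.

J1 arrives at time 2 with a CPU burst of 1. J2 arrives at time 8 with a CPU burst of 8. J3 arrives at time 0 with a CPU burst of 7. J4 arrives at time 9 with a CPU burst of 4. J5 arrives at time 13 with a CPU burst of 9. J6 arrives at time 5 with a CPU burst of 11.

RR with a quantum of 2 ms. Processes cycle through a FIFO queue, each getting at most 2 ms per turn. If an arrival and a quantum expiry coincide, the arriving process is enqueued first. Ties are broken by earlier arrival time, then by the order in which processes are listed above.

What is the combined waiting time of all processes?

79

Schedule: | J3 0-2 | J1 2-3 | J3 3-5 | J6 5-7 | J3 7-9 | J6 9-11 | J2 11-13 | J4 13-15 | J3 15-16 | J6 16-18 | J5 18-20 | J2 20-22 | J4 22-24 | J6 24-26 | J5 26-28 | J2 28-30 | J6 30-32 | J5 32-34 | J2 34-36 | J6 36-37 | J5 37-40 |
Completion: J1=3  J2=36  J3=16  J4=24  J5=40  J6=37
Waiting = turnaround − burst: J1=0, J2=20, J3=9, J4=11, J5=18, J6=21
Total waiting = 0 + 20 + 9 + 11 + 18 + 21 = 79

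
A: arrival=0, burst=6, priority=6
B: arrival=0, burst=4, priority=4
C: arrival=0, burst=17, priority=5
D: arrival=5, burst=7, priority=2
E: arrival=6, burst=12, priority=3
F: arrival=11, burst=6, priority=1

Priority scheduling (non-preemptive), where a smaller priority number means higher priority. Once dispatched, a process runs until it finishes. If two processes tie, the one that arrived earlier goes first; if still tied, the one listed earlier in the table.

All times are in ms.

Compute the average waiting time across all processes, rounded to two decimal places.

18.33

Gantt: | B 0-4 | C 4-21 | F 21-27 | D 27-34 | E 34-46 | A 46-52 |
Completion: A=52  B=4  C=21  D=34  E=46  F=27
Turnaround (C−A): A=52  B=4  C=21  D=29  E=40  F=16
Waiting times: A=46, B=0, C=4, D=22, E=28, F=10
Average waiting = (46+0+4+22+28+10) / 6 = 110/6 = 18.33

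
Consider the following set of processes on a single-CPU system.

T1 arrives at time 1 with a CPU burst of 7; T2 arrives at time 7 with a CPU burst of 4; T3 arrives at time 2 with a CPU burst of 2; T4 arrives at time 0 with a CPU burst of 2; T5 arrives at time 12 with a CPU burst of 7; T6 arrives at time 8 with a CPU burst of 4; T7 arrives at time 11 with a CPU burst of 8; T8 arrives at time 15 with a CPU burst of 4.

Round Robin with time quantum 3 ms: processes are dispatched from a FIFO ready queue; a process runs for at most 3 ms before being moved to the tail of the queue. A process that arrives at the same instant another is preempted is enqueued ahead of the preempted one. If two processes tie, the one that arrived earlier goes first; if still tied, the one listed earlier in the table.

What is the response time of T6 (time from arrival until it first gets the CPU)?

5

Gantt: | T4 0-2 | T1 2-5 | T3 5-7 | T1 7-10 | T2 10-13 | T6 13-16 | T1 16-17 | T7 17-20 | T5 20-23 | T2 23-24 | T8 24-27 | T6 27-28 | T7 28-31 | T5 31-34 | T8 34-35 | T7 35-37 | T5 37-38 |
Completion: T1=17  T2=24  T3=7  T4=2  T5=38  T6=28  T7=37  T8=35
Response(T6) = first start − arrival = 13 − 8 = 5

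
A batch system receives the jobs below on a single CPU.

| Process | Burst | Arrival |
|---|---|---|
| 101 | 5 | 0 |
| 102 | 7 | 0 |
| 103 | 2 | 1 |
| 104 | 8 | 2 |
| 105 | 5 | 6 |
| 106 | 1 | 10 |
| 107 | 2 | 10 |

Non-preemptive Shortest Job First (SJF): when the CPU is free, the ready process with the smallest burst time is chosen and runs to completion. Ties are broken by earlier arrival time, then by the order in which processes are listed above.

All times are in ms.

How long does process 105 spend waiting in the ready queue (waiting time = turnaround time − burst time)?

Gantt: | 101 0-5 | 103 5-7 | 105 7-12 | 106 12-13 | 107 13-15 | 102 15-22 | 104 22-30 |
Completion: 101=5  102=22  103=7  104=30  105=12  106=13  107=15
Waiting(105) = turnaround − burst = 6 − 5 = 1

1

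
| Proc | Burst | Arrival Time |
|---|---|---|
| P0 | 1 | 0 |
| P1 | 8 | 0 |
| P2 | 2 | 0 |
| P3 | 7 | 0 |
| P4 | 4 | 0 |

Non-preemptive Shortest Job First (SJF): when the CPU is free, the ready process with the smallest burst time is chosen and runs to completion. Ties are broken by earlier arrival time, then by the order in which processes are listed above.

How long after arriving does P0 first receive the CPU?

0

Schedule: | P0 0-1 | P2 1-3 | P4 3-7 | P3 7-14 | P1 14-22 |
Completion: P0=1  P1=22  P2=3  P3=14  P4=7
Response(P0) = first start − arrival = 0 − 0 = 0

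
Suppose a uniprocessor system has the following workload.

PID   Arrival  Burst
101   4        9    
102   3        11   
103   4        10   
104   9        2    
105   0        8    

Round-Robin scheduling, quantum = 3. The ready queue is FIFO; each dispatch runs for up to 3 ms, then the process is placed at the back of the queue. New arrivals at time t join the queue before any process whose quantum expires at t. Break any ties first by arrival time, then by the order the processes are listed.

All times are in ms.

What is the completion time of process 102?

Gantt: | 105 0-3 | 102 3-6 | 105 6-9 | 101 9-12 | 103 12-15 | 102 15-18 | 104 18-20 | 105 20-22 | 101 22-25 | 103 25-28 | 102 28-31 | 101 31-34 | 103 34-37 | 102 37-39 | 103 39-40 |
Completion: 101=34  102=39  103=40  104=20  105=22
Turnaround (C−A): 101=30  102=36  103=36  104=11  105=22

39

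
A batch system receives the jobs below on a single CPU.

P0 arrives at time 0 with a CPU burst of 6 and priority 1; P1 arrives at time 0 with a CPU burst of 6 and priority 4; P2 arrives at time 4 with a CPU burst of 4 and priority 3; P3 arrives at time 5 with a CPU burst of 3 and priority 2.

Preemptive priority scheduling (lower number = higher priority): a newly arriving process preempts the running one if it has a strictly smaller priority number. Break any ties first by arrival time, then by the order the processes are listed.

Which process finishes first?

Gantt: | P0 0-6 | P3 6-9 | P2 9-13 | P1 13-19 |
Completion: P0=6  P1=19  P2=13  P3=9
Turnaround (C−A): P0=6  P1=19  P2=9  P3=4
Finish order: P0 → P3 → P2 → P1

P0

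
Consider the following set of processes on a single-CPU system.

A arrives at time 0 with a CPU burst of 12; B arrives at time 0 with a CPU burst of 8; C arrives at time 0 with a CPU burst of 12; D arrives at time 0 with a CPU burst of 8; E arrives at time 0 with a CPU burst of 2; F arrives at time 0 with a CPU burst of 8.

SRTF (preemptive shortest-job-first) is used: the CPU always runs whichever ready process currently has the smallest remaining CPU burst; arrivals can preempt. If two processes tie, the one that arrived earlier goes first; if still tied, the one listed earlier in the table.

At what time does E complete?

Gantt: | E 0-2 | B 2-10 | D 10-18 | F 18-26 | A 26-38 | C 38-50 |
Completion: A=38  B=10  C=50  D=18  E=2  F=26

2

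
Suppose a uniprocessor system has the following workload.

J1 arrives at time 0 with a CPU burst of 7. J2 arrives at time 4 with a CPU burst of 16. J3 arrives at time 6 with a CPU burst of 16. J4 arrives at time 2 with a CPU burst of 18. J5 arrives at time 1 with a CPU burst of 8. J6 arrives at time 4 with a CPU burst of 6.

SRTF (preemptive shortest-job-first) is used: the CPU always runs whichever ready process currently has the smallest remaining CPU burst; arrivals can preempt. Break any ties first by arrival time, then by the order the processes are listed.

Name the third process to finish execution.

Schedule: | J1 0-7 | J6 7-13 | J5 13-21 | J2 21-37 | J3 37-53 | J4 53-71 |
Completion: J1=7  J2=37  J3=53  J4=71  J5=21  J6=13
Turnaround (C−A): J1=7  J2=33  J3=47  J4=69  J5=20  J6=9
Finish order: J1 → J6 → J5 → J2 → J3 → J4

J5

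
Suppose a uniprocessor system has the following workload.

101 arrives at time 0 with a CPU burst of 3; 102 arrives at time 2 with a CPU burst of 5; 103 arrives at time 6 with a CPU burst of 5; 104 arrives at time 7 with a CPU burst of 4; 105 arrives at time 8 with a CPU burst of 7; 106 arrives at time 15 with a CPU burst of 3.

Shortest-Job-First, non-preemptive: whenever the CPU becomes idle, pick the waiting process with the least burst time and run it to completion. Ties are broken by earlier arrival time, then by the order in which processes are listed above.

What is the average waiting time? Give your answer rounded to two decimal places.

3.67

Timeline: | 101 0-3 | 102 3-8 | 104 8-12 | 103 12-17 | 106 17-20 | 105 20-27 |
Completion: 101=3  102=8  103=17  104=12  105=27  106=20
Turnaround (C−A): 101=3  102=6  103=11  104=5  105=19  106=5
Waiting times: 101=0, 102=1, 103=6, 104=1, 105=12, 106=2
Average waiting = (0+1+6+1+12+2) / 6 = 22/6 = 3.67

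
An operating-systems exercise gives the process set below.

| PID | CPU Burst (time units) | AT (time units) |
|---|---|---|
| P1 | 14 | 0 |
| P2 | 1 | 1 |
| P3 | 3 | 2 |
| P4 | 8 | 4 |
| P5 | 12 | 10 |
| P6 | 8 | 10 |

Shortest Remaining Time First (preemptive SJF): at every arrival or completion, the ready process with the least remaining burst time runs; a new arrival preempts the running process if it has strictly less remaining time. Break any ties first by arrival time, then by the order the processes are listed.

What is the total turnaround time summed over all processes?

Timeline: | P1 0-1 | P2 1-2 | P3 2-5 | P4 5-13 | P6 13-21 | P5 21-33 | P1 33-46 |
Completion: P1=46  P2=2  P3=5  P4=13  P5=33  P6=21
Turnaround (C−A): P1=46  P2=1  P3=3  P4=9  P5=23  P6=11
Turnaround = completion − arrival: P1=46, P2=1, P3=3, P4=9, P5=23, P6=11
Total turnaround = 46 + 1 + 3 + 9 + 23 + 11 = 93

93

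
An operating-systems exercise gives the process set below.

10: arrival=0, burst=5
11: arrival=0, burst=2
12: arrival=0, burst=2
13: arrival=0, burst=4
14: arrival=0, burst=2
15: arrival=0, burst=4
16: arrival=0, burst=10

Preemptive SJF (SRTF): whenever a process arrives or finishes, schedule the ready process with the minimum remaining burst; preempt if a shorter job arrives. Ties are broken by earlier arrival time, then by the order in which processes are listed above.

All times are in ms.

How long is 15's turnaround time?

14

Schedule: | 11 0-2 | 12 2-4 | 14 4-6 | 13 6-10 | 15 10-14 | 10 14-19 | 16 19-29 |
Completion: 10=19  11=2  12=4  13=10  14=6  15=14  16=29
Turnaround(15) = completion − arrival = 14 − 0 = 14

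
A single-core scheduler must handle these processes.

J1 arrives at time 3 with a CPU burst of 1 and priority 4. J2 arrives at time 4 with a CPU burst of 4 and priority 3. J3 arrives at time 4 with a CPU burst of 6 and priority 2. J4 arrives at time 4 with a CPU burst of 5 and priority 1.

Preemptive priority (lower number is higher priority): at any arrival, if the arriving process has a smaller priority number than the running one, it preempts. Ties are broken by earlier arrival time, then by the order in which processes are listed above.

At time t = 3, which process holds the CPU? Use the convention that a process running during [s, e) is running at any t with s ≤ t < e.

J1

Gantt: | idle 0-3 | J1 3-4 | J4 4-9 | J3 9-15 | J2 15-19 |
Completion: J1=4  J2=19  J3=15  J4=9
Turnaround (C−A): J1=1  J2=15  J3=11  J4=5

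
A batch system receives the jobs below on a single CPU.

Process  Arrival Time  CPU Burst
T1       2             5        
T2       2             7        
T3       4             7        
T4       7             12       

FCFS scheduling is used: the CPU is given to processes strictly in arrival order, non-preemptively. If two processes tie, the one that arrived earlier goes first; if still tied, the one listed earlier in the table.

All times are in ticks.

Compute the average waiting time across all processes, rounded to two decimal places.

Schedule: | idle 0-2 | T1 2-7 | T2 7-14 | T3 14-21 | T4 21-33 |
Completion: T1=7  T2=14  T3=21  T4=33
Waiting times: T1=0, T2=5, T3=10, T4=14
Average waiting = (0+5+10+14) / 4 = 29/4 = 7.25

7.25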